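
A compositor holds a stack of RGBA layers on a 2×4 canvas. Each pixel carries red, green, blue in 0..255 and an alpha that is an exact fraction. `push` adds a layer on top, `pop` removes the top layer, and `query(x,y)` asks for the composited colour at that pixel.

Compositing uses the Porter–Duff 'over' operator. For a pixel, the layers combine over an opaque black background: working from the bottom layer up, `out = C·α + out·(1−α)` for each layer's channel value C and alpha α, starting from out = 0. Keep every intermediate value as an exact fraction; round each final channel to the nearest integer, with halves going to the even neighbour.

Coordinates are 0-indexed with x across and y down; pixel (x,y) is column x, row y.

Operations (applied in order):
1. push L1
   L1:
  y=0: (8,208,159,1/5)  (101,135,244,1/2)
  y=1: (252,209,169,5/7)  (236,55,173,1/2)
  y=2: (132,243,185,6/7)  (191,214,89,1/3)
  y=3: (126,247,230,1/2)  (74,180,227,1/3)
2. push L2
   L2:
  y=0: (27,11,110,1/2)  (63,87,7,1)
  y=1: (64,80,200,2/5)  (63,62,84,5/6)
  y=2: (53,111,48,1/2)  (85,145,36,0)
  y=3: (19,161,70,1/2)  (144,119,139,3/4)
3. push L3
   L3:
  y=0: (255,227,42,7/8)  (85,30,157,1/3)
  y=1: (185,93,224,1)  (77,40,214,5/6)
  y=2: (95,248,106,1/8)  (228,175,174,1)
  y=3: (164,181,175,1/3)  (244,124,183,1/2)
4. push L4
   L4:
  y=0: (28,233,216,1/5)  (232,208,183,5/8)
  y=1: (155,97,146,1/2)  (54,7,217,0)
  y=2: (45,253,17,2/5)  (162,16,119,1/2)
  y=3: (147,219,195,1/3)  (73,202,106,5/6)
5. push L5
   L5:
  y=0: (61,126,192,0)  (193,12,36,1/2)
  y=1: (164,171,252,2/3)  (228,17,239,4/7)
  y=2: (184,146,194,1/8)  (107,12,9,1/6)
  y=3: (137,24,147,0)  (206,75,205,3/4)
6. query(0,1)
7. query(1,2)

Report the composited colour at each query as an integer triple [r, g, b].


at x=0,y=1 over L1,L2,L3,L4,L5:
L1 α=5/7: [180, 1045/7, 845/7]
L2 α=2/5: [668/5, 851/7, 1067/7]
L3 α=1: [185, 93, 224]
L4 α=1/2: [170, 95, 185]
L5 α=2/3: [166, 437/3, 689/3]
rounded: [166, 146, 230]

query (1,2) [L1,L2,L3,L4,L5] — begin 0,0,0
L1 α=1/3: [191/3, 214/3, 89/3]
L2 α=0: [191/3, 214/3, 89/3]
L3 α=1: [228, 175, 174]
L4 α=1/2: [195, 191/2, 293/2]
L5 α=1/6: [541/3, 979/12, 1483/12]
→ [180, 82, 124]


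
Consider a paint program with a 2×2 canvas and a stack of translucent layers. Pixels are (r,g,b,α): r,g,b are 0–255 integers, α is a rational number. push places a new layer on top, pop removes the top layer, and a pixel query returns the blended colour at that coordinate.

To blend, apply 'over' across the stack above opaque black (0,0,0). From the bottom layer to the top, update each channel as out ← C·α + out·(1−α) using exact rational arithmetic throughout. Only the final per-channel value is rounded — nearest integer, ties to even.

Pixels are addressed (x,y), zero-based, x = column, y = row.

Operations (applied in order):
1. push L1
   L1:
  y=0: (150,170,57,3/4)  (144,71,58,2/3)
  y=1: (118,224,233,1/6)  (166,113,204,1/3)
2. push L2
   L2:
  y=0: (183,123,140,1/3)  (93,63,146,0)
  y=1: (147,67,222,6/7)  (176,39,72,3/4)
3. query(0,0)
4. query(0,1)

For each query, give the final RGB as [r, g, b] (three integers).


(0,0) stack=L1,L2; from [0,0,0]:
+L1 (α=3/4) → [225/2, 255/2, 171/4]
+L2 (α=1/3) → [136, 126, 451/6]
→ [136, 126, 75]

at x=0,y=1 over L1,L2:
L1 α=1/6: [59/3, 112/3, 233/6]
L2 α=6/7: [2705/21, 1318/21, 1175/6]
= [129, 63, 196]


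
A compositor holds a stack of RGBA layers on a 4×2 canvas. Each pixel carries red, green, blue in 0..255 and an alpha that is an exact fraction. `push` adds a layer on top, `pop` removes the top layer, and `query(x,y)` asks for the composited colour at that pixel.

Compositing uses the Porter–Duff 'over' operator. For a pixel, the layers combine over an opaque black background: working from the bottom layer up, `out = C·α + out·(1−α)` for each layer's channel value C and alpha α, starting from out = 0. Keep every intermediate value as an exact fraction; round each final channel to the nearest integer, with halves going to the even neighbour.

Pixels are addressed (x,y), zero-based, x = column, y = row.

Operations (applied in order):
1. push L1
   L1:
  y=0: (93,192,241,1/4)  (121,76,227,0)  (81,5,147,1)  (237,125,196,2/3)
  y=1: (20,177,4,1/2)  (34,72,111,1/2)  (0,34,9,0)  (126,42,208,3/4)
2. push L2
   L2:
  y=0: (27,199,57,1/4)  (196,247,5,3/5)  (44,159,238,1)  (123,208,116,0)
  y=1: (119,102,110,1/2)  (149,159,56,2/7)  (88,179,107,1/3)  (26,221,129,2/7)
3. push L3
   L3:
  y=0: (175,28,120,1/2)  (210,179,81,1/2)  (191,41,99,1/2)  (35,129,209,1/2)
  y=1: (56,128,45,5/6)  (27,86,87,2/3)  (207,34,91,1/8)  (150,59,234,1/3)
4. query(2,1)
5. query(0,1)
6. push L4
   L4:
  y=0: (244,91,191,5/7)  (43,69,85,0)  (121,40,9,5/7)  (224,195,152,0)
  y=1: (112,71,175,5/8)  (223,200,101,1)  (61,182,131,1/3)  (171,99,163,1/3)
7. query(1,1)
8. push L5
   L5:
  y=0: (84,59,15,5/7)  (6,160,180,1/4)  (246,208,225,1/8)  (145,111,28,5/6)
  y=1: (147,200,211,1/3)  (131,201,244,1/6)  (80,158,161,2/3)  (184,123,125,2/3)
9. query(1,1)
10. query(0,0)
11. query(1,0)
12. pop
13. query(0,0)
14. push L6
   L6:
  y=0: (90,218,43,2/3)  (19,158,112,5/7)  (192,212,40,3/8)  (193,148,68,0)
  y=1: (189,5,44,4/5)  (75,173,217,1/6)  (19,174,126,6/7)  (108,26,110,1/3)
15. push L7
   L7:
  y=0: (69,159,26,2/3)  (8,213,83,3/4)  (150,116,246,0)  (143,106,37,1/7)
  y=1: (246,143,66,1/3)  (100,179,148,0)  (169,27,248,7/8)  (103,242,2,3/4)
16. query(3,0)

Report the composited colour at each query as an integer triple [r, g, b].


(2,1) stack=L1,L2,L3; from [0,0,0]:
after L1 α=0: [0, 0, 0]
after L2 α=1/3: [88/3, 179/3, 107/3]
after L3 α=1/8: [1237/24, 1355/24, 511/12]
→ [52, 56, 43]

query (0,1) [L1,L2,L3] — begin 0,0,0
L1 α=1/2: [10, 177/2, 2]
L2 α=1/2: [129/2, 381/4, 56]
L3 α=5/6: [689/12, 2941/24, 281/6]
→ [57, 123, 47]

(1,1) stack=L1,L2,L3,L4; from [0,0,0]:
+L1 (α=1/2) → [17, 36, 111/2]
+L2 (α=2/7) → [383/7, 498/7, 779/14]
+L3 (α=2/3) → [761/21, 1702/21, 3215/42]
+L4 (α=1) → [223, 200, 101]
= [223, 200, 101]

query (1,1) [L1,L2,L3,L4,L5] — begin 0,0,0
L1 α=1/2: [17, 36, 111/2]
L2 α=2/7: [383/7, 498/7, 779/14]
L3 α=2/3: [761/21, 1702/21, 3215/42]
L4 α=1: [223, 200, 101]
L5 α=1/6: [623/3, 1201/6, 749/6]
= [208, 200, 125]

at x=0,y=0 over L1,L2,L3,L4,L5:
after L1 α=1/4: [93/4, 48, 241/4]
after L2 α=1/4: [387/16, 343/4, 951/16]
after L3 α=1/2: [3187/32, 455/8, 2871/32]
after L4 α=5/7: [22707/112, 325/4, 2593/16]
after L5 α=5/7: [46227/392, 915/14, 3193/56]
rounded: [118, 65, 57]

query (1,0) [L1,L2,L3,L4,L5] — begin 0,0,0
+L1 (α=0) → [0, 0, 0]
+L2 (α=3/5) → [588/5, 741/5, 3]
+L3 (α=1/2) → [819/5, 818/5, 42]
+L4 (α=0) → [819/5, 818/5, 42]
+L5 (α=1/4) → [2487/20, 1627/10, 153/2]
= [124, 163, 76]

query (0,0) [L1,L2,L3,L4] — begin 0,0,0
after L1 α=1/4: [93/4, 48, 241/4]
after L2 α=1/4: [387/16, 343/4, 951/16]
after L3 α=1/2: [3187/32, 455/8, 2871/32]
after L4 α=5/7: [22707/112, 325/4, 2593/16]
→ [203, 81, 162]

query (3,0) [L1,L2,L3,L4,L6,L7] — begin 0,0,0
+L1 (α=2/3) → [158, 250/3, 392/3]
+L2 (α=0) → [158, 250/3, 392/3]
+L3 (α=1/2) → [193/2, 637/6, 1019/6]
+L4 (α=0) → [193/2, 637/6, 1019/6]
+L6 (α=0) → [193/2, 637/6, 1019/6]
+L7 (α=1/7) → [722/7, 743/7, 1056/7]
rounded: [103, 106, 151]


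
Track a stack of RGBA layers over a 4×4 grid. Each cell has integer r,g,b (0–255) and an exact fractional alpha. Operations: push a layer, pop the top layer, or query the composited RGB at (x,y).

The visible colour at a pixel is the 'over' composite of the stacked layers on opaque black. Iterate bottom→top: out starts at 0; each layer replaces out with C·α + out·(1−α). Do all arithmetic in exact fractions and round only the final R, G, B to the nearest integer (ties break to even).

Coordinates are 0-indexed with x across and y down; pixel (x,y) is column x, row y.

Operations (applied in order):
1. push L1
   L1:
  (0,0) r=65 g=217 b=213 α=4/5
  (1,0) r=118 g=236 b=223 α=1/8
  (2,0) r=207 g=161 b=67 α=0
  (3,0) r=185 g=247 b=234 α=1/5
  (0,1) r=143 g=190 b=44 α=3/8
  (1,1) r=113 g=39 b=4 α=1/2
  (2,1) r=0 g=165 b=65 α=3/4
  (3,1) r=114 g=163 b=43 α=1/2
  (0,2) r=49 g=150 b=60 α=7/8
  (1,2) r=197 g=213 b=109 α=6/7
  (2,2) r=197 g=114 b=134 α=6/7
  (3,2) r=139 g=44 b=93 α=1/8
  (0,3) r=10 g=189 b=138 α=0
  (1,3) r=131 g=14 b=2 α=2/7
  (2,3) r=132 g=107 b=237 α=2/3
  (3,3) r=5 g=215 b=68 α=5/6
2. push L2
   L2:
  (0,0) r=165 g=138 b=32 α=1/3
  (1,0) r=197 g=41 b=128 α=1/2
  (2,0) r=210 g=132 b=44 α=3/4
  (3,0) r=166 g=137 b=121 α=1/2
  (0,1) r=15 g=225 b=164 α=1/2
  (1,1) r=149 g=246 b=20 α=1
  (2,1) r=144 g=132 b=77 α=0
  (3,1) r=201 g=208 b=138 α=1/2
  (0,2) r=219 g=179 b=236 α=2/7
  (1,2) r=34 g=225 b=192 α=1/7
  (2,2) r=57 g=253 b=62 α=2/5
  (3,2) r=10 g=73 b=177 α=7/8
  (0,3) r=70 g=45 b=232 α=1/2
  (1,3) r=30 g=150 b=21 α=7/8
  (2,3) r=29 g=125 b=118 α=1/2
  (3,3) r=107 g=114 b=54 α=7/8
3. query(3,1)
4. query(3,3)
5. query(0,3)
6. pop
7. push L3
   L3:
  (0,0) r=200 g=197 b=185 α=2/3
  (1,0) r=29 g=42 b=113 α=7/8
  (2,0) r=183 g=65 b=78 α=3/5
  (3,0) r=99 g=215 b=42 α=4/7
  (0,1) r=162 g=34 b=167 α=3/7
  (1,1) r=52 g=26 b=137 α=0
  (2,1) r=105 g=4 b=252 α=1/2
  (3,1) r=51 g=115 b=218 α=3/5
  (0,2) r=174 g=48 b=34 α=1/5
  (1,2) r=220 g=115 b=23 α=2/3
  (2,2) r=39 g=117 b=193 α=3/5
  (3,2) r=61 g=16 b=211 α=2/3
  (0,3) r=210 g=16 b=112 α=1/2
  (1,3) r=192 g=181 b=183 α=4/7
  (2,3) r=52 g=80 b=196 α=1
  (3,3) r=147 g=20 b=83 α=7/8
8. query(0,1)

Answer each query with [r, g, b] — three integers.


at x=3,y=1 over L1,L2:
+L1 (α=1/2) → [57, 163/2, 43/2]
+L2 (α=1/2) → [129, 579/4, 319/4]
rounded: [129, 145, 80]

at x=3,y=3 over L1,L2:
after L1 α=5/6: [25/6, 1075/6, 170/3]
after L2 α=7/8: [4519/48, 5863/48, 163/3]
= [94, 122, 54]

query (0,3) [L1,L2] — begin 0,0,0
+L1 (α=0) → [0, 0, 0]
+L2 (α=1/2) → [35, 45/2, 116]
rounded: [35, 22, 116]

query (0,1) [L1,L3] — begin 0,0,0
after L1 α=3/8: [429/8, 285/4, 33/2]
after L3 α=3/7: [1401/14, 387/7, 81]
rounded: [100, 55, 81]


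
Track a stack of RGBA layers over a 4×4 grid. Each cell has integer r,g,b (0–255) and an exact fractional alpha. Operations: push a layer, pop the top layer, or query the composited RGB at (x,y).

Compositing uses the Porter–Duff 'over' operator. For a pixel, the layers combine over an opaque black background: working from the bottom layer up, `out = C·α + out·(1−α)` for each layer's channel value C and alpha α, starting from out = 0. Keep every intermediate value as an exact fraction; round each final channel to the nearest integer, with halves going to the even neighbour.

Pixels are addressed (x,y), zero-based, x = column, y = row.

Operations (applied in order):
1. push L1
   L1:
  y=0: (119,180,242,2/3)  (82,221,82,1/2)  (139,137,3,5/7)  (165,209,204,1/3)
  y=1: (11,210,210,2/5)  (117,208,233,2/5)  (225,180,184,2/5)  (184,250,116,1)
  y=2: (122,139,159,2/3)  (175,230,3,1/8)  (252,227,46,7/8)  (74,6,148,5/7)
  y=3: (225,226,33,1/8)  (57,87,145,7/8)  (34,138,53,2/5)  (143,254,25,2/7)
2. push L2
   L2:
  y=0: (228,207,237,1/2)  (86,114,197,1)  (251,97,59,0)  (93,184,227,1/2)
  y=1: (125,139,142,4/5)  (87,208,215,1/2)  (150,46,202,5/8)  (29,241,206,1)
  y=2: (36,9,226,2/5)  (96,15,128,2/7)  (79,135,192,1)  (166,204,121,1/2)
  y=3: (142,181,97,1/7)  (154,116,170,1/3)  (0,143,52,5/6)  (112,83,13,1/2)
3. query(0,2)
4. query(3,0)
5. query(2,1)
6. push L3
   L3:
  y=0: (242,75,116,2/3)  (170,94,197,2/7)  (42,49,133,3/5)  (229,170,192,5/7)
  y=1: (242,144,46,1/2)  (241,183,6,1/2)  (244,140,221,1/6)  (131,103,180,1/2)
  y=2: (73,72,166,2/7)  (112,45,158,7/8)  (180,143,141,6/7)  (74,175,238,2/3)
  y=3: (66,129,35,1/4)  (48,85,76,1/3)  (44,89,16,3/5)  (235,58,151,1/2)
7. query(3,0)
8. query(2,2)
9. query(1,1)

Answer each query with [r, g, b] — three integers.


(0,2) stack=L1,L2; from [0,0,0]:
L1 α=2/3: [244/3, 278/3, 106]
L2 α=2/5: [316/5, 296/5, 154]
rounded: [63, 59, 154]

(3,0) stack=L1,L2; from [0,0,0]:
L1 α=1/3: [55, 209/3, 68]
L2 α=1/2: [74, 761/6, 295/2]
→ [74, 127, 148]

(2,1) stack=L1,L2; from [0,0,0]:
after L1 α=2/5: [90, 72, 368/5]
after L2 α=5/8: [255/2, 223/4, 3077/20]
= [128, 56, 154]

at x=3,y=0 over L1,L2,L3:
after L1 α=1/3: [55, 209/3, 68]
after L2 α=1/2: [74, 761/6, 295/2]
after L3 α=5/7: [1293/7, 473/3, 1255/7]
→ [185, 158, 179]

(2,2) stack=L1,L2,L3; from [0,0,0]:
after L1 α=7/8: [441/2, 1589/8, 161/4]
after L2 α=1: [79, 135, 192]
after L3 α=6/7: [1159/7, 993/7, 1038/7]
= [166, 142, 148]

query (1,1) [L1,L2,L3] — begin 0,0,0
+L1 (α=2/5) → [234/5, 416/5, 466/5]
+L2 (α=1/2) → [669/10, 728/5, 1541/10]
+L3 (α=1/2) → [3079/20, 1643/10, 1601/20]
rounded: [154, 164, 80]


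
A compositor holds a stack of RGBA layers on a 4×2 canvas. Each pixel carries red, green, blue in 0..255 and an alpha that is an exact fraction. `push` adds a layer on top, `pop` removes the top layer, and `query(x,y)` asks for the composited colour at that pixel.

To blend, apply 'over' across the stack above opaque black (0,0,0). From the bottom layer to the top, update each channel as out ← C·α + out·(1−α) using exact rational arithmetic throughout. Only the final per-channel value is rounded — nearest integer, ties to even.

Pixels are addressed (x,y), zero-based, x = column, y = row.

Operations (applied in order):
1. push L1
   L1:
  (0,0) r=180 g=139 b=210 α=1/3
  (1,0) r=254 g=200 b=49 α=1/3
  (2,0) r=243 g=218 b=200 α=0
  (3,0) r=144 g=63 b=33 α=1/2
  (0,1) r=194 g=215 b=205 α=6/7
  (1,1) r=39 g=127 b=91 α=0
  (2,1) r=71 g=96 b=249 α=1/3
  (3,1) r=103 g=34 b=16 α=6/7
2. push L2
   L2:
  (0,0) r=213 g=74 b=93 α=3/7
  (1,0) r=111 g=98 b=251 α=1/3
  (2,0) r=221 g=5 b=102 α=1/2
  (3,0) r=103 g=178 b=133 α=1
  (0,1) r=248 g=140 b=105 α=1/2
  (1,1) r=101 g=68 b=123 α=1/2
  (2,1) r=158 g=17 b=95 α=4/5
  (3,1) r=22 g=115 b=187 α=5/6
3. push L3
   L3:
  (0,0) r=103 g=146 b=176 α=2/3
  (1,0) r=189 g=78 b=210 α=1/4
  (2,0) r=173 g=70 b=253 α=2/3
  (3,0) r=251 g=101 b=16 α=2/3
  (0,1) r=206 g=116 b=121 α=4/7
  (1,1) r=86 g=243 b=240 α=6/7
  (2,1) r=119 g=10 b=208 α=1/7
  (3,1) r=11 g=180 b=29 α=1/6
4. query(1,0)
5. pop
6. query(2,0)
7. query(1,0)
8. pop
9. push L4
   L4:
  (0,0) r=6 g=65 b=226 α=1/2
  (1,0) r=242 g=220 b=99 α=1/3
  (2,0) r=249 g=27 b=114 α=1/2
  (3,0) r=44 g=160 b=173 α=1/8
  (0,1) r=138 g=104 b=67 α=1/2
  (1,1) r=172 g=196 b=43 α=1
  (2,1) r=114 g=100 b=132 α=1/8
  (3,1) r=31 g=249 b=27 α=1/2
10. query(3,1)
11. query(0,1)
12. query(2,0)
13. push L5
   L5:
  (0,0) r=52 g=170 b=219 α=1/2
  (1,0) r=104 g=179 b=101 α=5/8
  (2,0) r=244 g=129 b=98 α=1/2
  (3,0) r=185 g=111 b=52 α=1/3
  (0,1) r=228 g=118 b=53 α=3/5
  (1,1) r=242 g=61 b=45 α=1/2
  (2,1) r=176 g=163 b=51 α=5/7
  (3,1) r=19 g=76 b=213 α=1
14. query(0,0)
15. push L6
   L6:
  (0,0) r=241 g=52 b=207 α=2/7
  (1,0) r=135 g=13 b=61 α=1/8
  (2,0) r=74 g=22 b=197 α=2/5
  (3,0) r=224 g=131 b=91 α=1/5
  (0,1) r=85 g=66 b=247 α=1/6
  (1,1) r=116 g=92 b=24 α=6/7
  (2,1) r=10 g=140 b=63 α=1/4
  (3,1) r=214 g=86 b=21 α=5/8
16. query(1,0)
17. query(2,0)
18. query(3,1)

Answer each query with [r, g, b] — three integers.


query (1,0) [L1,L2,L3] — begin 0,0,0
+L1 (α=1/3) → [254/3, 200/3, 49/3]
+L2 (α=1/3) → [841/9, 694/9, 851/9]
+L3 (α=1/4) → [352/3, 232/3, 1481/12]
→ [117, 77, 123]

(2,0) stack=L1,L2; from [0,0,0]:
+L1 (α=0) → [0, 0, 0]
+L2 (α=1/2) → [221/2, 5/2, 51]
rounded: [110, 2, 51]

at x=1,y=0 over L1,L2:
after L1 α=1/3: [254/3, 200/3, 49/3]
after L2 α=1/3: [841/9, 694/9, 851/9]
→ [93, 77, 95]

at x=3,y=1 over L1,L4:
+L1 (α=6/7) → [618/7, 204/7, 96/7]
+L4 (α=1/2) → [835/14, 1947/14, 285/14]
= [60, 139, 20]

at x=0,y=1 over L1,L4:
+L1 (α=6/7) → [1164/7, 1290/7, 1230/7]
+L4 (α=1/2) → [1065/7, 1009/7, 1699/14]
→ [152, 144, 121]

(2,0) stack=L1,L4; from [0,0,0]:
+L1 (α=0) → [0, 0, 0]
+L4 (α=1/2) → [249/2, 27/2, 57]
→ [124, 14, 57]

query (0,0) [L1,L4,L5] — begin 0,0,0
+L1 (α=1/3) → [60, 139/3, 70]
+L4 (α=1/2) → [33, 167/3, 148]
+L5 (α=1/2) → [85/2, 677/6, 367/2]
→ [42, 113, 184]

at x=1,y=0 over L1,L4,L5,L6:
after L1 α=1/3: [254/3, 200/3, 49/3]
after L4 α=1/3: [1234/9, 1060/9, 395/9]
after L5 α=5/8: [1397/12, 3745/24, 955/12]
after L6 α=1/8: [11399/96, 26527/192, 7417/96]
rounded: [119, 138, 77]

at x=2,y=0 over L1,L4,L5,L6:
after L1 α=0: [0, 0, 0]
after L4 α=1/2: [249/2, 27/2, 57]
after L5 α=1/2: [737/4, 285/4, 155/2]
after L6 α=2/5: [2803/20, 1031/20, 1253/10]
→ [140, 52, 125]

(3,1) stack=L1,L4,L5,L6; from [0,0,0]:
+L1 (α=6/7) → [618/7, 204/7, 96/7]
+L4 (α=1/2) → [835/14, 1947/14, 285/14]
+L5 (α=1) → [19, 76, 213]
+L6 (α=5/8) → [1127/8, 329/4, 93]
→ [141, 82, 93]


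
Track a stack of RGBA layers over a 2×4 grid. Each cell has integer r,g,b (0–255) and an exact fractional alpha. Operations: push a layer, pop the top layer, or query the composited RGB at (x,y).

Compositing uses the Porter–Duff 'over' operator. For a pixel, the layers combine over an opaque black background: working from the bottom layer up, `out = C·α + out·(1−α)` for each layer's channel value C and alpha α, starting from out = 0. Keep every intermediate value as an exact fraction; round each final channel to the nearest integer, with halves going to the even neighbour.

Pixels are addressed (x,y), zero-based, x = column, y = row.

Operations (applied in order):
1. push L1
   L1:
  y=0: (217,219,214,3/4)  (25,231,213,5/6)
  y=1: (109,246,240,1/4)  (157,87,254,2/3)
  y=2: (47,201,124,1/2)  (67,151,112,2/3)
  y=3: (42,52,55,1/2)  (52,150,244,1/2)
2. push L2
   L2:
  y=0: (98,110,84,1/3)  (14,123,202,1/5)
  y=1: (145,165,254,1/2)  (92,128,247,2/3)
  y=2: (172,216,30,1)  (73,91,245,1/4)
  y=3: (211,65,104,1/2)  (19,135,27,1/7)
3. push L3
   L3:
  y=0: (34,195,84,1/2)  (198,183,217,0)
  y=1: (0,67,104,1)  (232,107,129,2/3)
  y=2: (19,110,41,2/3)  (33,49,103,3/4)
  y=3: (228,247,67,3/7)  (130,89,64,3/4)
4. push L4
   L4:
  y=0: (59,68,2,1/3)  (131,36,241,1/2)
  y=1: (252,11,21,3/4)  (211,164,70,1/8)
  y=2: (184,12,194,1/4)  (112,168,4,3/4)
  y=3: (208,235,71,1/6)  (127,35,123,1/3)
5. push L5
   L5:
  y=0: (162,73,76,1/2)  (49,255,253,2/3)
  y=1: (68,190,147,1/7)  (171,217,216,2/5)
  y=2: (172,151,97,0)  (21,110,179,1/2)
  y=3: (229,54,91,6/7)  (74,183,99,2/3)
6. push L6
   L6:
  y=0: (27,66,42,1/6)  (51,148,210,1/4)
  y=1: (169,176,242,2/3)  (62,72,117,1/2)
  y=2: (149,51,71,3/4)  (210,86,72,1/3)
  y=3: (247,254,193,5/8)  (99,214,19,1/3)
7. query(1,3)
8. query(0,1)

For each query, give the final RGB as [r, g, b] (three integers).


query (1,3) [L1,L2,L3,L4,L5,L6] — begin 0,0,0
+L1 (α=1/2) → [26, 75, 122]
+L2 (α=1/7) → [25, 585/7, 759/7]
+L3 (α=3/4) → [415/4, 1227/14, 2103/28]
+L4 (α=1/3) → [223/2, 1472/21, 1275/14]
+L5 (α=2/3) → [173/2, 9158/63, 1349/14]
+L6 (α=1/3) → [272/3, 31798/189, 494/7]
rounded: [91, 168, 71]

query (0,1) [L1,L2,L3,L4,L5,L6] — begin 0,0,0
L1 α=1/4: [109/4, 123/2, 60]
L2 α=1/2: [689/8, 453/4, 157]
L3 α=1: [0, 67, 104]
L4 α=3/4: [189, 25, 167/4]
L5 α=1/7: [1202/7, 340/7, 795/14]
L6 α=2/3: [3568/21, 2804/21, 7571/42]
→ [170, 134, 180]


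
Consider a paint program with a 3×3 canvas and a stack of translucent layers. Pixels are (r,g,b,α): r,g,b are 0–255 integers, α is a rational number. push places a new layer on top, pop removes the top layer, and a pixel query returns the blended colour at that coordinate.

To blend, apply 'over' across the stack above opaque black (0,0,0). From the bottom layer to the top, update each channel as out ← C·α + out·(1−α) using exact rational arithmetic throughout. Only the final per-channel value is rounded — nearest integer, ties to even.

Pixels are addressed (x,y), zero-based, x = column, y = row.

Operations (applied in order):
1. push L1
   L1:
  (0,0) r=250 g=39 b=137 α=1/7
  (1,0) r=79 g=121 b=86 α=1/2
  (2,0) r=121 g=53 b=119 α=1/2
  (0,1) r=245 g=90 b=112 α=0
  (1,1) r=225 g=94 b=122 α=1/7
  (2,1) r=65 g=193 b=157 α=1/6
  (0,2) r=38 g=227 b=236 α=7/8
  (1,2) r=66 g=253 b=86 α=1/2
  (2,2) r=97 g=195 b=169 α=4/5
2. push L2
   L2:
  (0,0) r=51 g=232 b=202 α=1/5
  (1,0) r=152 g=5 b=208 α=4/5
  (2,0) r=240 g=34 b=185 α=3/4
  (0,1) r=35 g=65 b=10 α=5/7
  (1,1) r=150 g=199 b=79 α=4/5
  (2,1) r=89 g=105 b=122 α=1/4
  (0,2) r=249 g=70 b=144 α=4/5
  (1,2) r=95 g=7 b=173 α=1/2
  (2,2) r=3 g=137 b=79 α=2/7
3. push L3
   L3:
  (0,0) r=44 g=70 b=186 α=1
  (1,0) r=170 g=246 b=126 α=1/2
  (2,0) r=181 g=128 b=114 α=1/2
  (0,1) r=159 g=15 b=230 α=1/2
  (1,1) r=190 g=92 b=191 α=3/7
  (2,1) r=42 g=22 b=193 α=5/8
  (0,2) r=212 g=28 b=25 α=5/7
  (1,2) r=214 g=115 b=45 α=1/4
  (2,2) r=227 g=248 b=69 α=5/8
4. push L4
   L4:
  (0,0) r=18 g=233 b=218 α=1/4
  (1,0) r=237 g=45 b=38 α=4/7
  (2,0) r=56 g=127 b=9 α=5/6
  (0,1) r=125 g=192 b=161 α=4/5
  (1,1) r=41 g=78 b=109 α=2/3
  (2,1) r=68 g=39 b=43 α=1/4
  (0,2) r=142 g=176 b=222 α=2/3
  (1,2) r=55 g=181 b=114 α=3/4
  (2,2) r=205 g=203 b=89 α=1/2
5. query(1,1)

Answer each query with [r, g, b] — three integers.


query (1,1) [L1,L2,L3,L4] — begin 0,0,0
L1 α=1/7: [225/7, 94/7, 122/7]
L2 α=4/5: [885/7, 5666/35, 2334/35]
L3 α=3/7: [7530/49, 32324/245, 29391/245]
L4 α=2/3: [11548/147, 70544/735, 82801/735]
→ [79, 96, 113]


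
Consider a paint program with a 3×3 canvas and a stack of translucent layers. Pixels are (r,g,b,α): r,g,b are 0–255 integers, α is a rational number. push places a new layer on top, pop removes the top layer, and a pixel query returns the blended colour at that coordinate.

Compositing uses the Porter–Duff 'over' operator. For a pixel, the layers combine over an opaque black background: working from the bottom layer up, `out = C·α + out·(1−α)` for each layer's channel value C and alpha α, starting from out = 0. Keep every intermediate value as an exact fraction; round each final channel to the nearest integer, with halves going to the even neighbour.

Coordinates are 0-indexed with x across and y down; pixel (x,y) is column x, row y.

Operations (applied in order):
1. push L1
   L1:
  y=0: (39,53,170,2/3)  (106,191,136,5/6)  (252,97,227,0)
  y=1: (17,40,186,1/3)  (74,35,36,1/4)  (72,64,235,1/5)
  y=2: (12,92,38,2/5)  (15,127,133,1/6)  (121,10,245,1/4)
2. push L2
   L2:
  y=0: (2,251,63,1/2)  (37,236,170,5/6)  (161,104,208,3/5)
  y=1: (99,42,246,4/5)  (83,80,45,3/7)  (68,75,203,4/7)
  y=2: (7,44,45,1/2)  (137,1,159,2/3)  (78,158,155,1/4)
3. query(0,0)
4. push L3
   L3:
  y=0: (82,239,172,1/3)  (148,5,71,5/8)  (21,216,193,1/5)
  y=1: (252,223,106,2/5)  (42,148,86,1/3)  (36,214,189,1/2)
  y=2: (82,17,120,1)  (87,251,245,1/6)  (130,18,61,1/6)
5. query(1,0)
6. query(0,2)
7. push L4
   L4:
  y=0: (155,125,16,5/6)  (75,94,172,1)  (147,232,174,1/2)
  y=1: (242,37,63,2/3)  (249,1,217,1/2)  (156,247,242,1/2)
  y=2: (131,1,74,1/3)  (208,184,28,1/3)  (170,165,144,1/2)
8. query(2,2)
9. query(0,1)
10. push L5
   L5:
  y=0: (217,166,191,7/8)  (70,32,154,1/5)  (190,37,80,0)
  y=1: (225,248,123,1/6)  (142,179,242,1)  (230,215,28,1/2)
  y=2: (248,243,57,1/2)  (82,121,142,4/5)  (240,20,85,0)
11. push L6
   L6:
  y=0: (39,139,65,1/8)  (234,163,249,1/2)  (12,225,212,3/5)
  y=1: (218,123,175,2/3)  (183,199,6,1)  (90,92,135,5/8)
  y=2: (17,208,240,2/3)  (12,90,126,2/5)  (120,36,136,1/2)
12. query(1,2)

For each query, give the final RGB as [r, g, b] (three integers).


query (0,0) [L1,L2] — begin 0,0,0
+L1 (α=2/3) → [26, 106/3, 340/3]
+L2 (α=1/2) → [14, 859/6, 529/6]
→ [14, 143, 88]

query (1,0) [L1,L2,L3] — begin 0,0,0
+L1 (α=5/6) → [265/3, 955/6, 340/3]
+L2 (α=5/6) → [410/9, 8035/36, 1445/9]
+L3 (α=5/8) → [1315/12, 8335/96, 1255/12]
→ [110, 87, 105]

at x=0,y=2 over L1,L2,L3:
+L1 (α=2/5) → [24/5, 184/5, 76/5]
+L2 (α=1/2) → [59/10, 202/5, 301/10]
+L3 (α=1) → [82, 17, 120]
→ [82, 17, 120]

at x=2,y=2 over L1,L2,L3,L4:
after L1 α=1/4: [121/4, 5/2, 245/4]
after L2 α=1/4: [675/16, 331/8, 1355/16]
after L3 α=1/6: [5455/96, 1799/48, 7751/96]
after L4 α=1/2: [21775/192, 9719/96, 21575/192]
= [113, 101, 112]

at x=0,y=1 over L1,L2,L3,L4:
+L1 (α=1/3) → [17/3, 40/3, 62]
+L2 (α=4/5) → [241/3, 544/15, 1046/5]
+L3 (α=2/5) → [149, 2774/25, 4198/25]
+L4 (α=2/3) → [211, 4624/75, 7348/75]
= [211, 62, 98]

query (1,2) [L1,L2,L3,L4,L5,L6] — begin 0,0,0
L1 α=1/6: [5/2, 127/6, 133/6]
L2 α=2/3: [553/6, 139/18, 2041/18]
L3 α=1/6: [3287/36, 5213/108, 14615/108]
L4 α=1/3: [7031/54, 15149/162, 16127/162]
L5 α=4/5: [24743/270, 93557/810, 108143/810]
L6 α=2/5: [26903/450, 142157/1350, 176183/1350]
→ [60, 105, 131]


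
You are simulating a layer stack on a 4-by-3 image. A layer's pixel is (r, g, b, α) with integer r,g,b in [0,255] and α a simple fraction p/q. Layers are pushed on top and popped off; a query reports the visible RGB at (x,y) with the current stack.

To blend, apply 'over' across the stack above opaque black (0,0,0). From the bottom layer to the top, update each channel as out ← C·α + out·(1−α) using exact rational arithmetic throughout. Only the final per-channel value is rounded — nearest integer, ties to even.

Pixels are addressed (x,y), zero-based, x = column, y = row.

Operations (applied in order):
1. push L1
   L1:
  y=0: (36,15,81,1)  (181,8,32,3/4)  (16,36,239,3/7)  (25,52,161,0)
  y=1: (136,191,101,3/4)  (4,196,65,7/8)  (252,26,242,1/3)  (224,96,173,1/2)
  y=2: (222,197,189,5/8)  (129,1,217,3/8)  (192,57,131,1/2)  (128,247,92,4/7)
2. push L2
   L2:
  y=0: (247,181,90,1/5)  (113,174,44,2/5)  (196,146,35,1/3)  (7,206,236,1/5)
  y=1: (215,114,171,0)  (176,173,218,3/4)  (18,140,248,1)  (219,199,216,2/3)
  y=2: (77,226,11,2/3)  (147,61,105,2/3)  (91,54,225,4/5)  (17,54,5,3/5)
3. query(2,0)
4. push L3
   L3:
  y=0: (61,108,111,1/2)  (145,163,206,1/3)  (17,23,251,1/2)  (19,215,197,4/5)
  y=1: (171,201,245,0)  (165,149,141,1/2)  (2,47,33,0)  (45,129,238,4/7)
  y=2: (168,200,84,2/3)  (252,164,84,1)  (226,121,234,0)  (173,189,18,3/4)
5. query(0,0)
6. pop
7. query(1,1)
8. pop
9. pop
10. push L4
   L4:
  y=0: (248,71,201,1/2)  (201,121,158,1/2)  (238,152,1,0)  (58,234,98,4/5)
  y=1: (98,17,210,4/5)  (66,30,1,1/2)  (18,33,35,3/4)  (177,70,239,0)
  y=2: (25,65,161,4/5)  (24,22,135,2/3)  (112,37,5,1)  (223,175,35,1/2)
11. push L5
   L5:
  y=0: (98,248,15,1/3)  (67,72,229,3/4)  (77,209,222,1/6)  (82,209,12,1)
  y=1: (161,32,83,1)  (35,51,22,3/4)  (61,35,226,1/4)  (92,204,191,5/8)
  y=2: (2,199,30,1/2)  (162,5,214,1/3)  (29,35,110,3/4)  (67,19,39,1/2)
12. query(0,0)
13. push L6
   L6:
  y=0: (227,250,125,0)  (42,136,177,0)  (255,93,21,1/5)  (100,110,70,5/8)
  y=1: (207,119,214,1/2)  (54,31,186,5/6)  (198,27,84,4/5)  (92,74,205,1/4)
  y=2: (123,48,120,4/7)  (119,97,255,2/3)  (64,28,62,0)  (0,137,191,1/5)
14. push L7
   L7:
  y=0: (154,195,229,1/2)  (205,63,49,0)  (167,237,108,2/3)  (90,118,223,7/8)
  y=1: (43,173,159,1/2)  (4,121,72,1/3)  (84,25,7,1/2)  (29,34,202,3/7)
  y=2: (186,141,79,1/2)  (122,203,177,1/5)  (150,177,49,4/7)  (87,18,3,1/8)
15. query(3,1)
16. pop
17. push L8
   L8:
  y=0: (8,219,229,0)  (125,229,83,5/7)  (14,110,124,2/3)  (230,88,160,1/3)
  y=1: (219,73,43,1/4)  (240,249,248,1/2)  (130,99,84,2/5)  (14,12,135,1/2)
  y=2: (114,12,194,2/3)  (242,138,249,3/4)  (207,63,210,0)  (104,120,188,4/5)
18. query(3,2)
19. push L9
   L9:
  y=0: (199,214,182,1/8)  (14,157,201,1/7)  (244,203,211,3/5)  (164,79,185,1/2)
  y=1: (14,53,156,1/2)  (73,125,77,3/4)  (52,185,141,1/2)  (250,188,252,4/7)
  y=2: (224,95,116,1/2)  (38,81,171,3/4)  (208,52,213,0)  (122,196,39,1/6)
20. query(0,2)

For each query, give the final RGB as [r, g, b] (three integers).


(2,0) stack=L1,L2; from [0,0,0]:
L1 α=3/7: [48/7, 108/7, 717/7]
L2 α=1/3: [1468/21, 1238/21, 1679/21]
rounded: [70, 59, 80]

at x=0,y=0 over L1,L2,L3:
L1 α=1: [36, 15, 81]
L2 α=1/5: [391/5, 241/5, 414/5]
L3 α=1/2: [348/5, 781/10, 969/10]
rounded: [70, 78, 97]

at x=1,y=1 over L1,L2:
after L1 α=7/8: [7/2, 343/2, 455/8]
after L2 α=3/4: [1063/8, 1381/8, 5687/32]
rounded: [133, 173, 178]

at x=0,y=0 over L4,L5:
L4 α=1/2: [124, 71/2, 201/2]
L5 α=1/3: [346/3, 319/3, 72]
rounded: [115, 106, 72]

at x=3,y=1 over L4,L5,L6,L7:
+L4 (α=0) → [0, 0, 0]
+L5 (α=5/8) → [115/2, 255/2, 955/8]
+L6 (α=1/4) → [529/8, 913/8, 4505/32]
+L7 (α=3/7) → [703/14, 1117/14, 9353/56]
rounded: [50, 80, 167]

at x=3,y=2 over L4,L5,L6,L8:
+L4 (α=1/2) → [223/2, 175/2, 35/2]
+L5 (α=1/2) → [357/4, 213/4, 113/4]
+L6 (α=1/5) → [357/5, 70, 304/5]
+L8 (α=4/5) → [2437/25, 110, 4064/25]
→ [97, 110, 163]

at x=0,y=2 over L4,L5,L6,L8,L9:
after L4 α=4/5: [20, 52, 644/5]
after L5 α=1/2: [11, 251/2, 397/5]
after L6 α=4/7: [75, 1137/14, 513/5]
after L8 α=2/3: [101, 491/14, 2453/15]
after L9 α=1/2: [325/2, 1821/28, 4193/30]
= [162, 65, 140]


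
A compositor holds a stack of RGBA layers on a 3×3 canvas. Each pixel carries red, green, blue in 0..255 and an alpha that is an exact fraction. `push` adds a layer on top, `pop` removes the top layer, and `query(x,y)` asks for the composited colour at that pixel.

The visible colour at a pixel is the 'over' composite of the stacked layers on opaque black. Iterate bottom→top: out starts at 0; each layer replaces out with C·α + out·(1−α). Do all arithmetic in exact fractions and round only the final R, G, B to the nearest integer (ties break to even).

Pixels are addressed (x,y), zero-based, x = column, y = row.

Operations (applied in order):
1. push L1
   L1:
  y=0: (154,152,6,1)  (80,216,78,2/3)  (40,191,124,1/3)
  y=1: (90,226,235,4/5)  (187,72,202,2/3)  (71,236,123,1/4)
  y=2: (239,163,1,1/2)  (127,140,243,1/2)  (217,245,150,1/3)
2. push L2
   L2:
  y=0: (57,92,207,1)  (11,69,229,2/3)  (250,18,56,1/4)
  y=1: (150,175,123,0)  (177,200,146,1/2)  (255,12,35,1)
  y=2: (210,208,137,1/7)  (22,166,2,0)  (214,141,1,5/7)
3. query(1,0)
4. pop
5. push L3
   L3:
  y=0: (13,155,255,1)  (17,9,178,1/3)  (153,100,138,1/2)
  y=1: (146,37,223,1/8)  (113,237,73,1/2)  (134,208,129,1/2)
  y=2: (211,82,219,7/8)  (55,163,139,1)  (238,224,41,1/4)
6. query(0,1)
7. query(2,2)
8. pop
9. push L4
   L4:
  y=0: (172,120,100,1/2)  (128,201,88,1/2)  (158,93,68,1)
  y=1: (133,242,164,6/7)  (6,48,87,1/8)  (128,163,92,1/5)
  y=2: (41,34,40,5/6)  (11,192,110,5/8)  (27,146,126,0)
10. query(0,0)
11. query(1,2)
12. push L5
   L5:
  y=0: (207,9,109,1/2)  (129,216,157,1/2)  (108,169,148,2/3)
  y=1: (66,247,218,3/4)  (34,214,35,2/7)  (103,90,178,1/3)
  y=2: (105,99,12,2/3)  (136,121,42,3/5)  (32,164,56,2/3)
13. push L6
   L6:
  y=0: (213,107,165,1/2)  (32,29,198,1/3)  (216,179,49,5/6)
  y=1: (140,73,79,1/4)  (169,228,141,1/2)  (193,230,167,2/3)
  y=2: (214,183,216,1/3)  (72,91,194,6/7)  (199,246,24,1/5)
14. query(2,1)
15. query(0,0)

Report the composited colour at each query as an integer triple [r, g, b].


query (1,0) [L1,L2] — begin 0,0,0
after L1 α=2/3: [160/3, 144, 52]
after L2 α=2/3: [226/9, 94, 170]
→ [25, 94, 170]

at x=0,y=1 over L1,L3:
L1 α=4/5: [72, 904/5, 188]
L3 α=1/8: [325/4, 6513/40, 1539/8]
→ [81, 163, 192]

at x=2,y=2 over L1,L3:
after L1 α=1/3: [217/3, 245/3, 50]
after L3 α=1/4: [455/4, 469/4, 191/4]
→ [114, 117, 48]

at x=0,y=0 over L1,L4:
after L1 α=1: [154, 152, 6]
after L4 α=1/2: [163, 136, 53]
= [163, 136, 53]

query (1,2) [L1,L4] — begin 0,0,0
after L1 α=1/2: [127/2, 70, 243/2]
after L4 α=5/8: [491/16, 585/4, 1829/16]
= [31, 146, 114]

query (2,1) [L1,L4,L5,L6] — begin 0,0,0
after L1 α=1/4: [71/4, 59, 123/4]
after L4 α=1/5: [199/5, 399/5, 43]
after L5 α=1/3: [913/15, 416/5, 88]
after L6 α=2/3: [6703/45, 2716/15, 422/3]
→ [149, 181, 141]

at x=0,y=0 over L1,L4,L5,L6:
L1 α=1: [154, 152, 6]
L4 α=1/2: [163, 136, 53]
L5 α=1/2: [185, 145/2, 81]
L6 α=1/2: [199, 359/4, 123]
→ [199, 90, 123]


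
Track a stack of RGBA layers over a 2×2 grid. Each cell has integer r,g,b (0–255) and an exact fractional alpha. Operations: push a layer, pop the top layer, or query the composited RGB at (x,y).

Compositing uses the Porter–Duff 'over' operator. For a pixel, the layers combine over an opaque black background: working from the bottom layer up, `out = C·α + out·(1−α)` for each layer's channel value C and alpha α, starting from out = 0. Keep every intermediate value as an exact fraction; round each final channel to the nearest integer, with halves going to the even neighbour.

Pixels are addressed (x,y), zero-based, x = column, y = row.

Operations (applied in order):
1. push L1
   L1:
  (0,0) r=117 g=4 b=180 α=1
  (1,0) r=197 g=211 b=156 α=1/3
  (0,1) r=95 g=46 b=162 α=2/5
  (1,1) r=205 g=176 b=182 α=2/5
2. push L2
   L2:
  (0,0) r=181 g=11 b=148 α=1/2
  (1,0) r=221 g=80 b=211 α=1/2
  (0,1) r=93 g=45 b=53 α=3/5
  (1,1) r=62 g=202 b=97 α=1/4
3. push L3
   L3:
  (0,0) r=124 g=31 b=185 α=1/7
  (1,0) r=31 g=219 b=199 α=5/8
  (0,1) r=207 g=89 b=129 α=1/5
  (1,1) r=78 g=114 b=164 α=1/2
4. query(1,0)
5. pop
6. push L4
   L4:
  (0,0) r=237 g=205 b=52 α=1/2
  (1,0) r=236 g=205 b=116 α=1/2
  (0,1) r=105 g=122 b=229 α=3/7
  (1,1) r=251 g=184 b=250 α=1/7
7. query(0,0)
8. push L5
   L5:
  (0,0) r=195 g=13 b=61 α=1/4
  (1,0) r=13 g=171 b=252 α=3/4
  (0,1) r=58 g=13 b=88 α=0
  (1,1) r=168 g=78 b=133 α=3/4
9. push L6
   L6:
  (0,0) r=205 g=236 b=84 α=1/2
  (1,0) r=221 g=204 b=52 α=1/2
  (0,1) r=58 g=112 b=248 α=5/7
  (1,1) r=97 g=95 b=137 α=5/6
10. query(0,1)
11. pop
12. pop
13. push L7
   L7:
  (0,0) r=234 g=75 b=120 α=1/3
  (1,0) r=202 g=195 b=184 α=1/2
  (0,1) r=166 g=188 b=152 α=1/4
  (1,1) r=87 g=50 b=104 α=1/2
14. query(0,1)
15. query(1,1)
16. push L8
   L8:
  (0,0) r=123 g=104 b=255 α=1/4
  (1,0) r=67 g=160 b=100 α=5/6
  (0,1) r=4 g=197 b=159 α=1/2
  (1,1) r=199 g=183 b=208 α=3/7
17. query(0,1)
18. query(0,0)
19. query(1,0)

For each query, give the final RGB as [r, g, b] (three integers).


query (1,0) [L1,L2,L3] — begin 0,0,0
after L1 α=1/3: [197/3, 211/3, 52]
after L2 α=1/2: [430/3, 451/6, 263/2]
after L3 α=5/8: [585/8, 2641/16, 2779/16]
→ [73, 165, 174]

query (0,0) [L1,L2,L4] — begin 0,0,0
+L1 (α=1) → [117, 4, 180]
+L2 (α=1/2) → [149, 15/2, 164]
+L4 (α=1/2) → [193, 425/4, 108]
→ [193, 106, 108]

(0,1) stack=L1,L2,L4,L5,L6; from [0,0,0]:
L1 α=2/5: [38, 92/5, 324/5]
L2 α=3/5: [71, 859/25, 1443/25]
L4 α=3/7: [599/7, 1798/25, 22947/175]
L5 α=0: [599/7, 1798/25, 22947/175]
L6 α=5/7: [3228/49, 17596/175, 262894/1225]
rounded: [66, 101, 215]

query (0,1) [L1,L2,L4,L7] — begin 0,0,0
L1 α=2/5: [38, 92/5, 324/5]
L2 α=3/5: [71, 859/25, 1443/25]
L4 α=3/7: [599/7, 1798/25, 22947/175]
L7 α=1/4: [2959/28, 5047/50, 95441/700]
= [106, 101, 136]

query (1,1) [L1,L2,L4,L7] — begin 0,0,0
+L1 (α=2/5) → [82, 352/5, 364/5]
+L2 (α=1/4) → [77, 1033/10, 1577/20]
+L4 (α=1/7) → [713/7, 4019/35, 1033/10]
+L7 (α=1/2) → [661/7, 5769/70, 2073/20]
→ [94, 82, 104]

query (0,1) [L1,L2,L4,L7,L8] — begin 0,0,0
after L1 α=2/5: [38, 92/5, 324/5]
after L2 α=3/5: [71, 859/25, 1443/25]
after L4 α=3/7: [599/7, 1798/25, 22947/175]
after L7 α=1/4: [2959/28, 5047/50, 95441/700]
after L8 α=1/2: [3071/56, 14897/100, 206741/1400]
rounded: [55, 149, 148]

at x=0,y=0 over L1,L2,L4,L7,L8:
+L1 (α=1) → [117, 4, 180]
+L2 (α=1/2) → [149, 15/2, 164]
+L4 (α=1/2) → [193, 425/4, 108]
+L7 (α=1/3) → [620/3, 575/6, 112]
+L8 (α=1/4) → [743/4, 783/8, 591/4]
→ [186, 98, 148]

(1,0) stack=L1,L2,L4,L7,L8; from [0,0,0]:
+L1 (α=1/3) → [197/3, 211/3, 52]
+L2 (α=1/2) → [430/3, 451/6, 263/2]
+L4 (α=1/2) → [569/3, 1681/12, 495/4]
+L7 (α=1/2) → [1175/6, 4021/24, 1231/8]
+L8 (α=5/6) → [3185/36, 23221/144, 5231/48]
= [88, 161, 109]


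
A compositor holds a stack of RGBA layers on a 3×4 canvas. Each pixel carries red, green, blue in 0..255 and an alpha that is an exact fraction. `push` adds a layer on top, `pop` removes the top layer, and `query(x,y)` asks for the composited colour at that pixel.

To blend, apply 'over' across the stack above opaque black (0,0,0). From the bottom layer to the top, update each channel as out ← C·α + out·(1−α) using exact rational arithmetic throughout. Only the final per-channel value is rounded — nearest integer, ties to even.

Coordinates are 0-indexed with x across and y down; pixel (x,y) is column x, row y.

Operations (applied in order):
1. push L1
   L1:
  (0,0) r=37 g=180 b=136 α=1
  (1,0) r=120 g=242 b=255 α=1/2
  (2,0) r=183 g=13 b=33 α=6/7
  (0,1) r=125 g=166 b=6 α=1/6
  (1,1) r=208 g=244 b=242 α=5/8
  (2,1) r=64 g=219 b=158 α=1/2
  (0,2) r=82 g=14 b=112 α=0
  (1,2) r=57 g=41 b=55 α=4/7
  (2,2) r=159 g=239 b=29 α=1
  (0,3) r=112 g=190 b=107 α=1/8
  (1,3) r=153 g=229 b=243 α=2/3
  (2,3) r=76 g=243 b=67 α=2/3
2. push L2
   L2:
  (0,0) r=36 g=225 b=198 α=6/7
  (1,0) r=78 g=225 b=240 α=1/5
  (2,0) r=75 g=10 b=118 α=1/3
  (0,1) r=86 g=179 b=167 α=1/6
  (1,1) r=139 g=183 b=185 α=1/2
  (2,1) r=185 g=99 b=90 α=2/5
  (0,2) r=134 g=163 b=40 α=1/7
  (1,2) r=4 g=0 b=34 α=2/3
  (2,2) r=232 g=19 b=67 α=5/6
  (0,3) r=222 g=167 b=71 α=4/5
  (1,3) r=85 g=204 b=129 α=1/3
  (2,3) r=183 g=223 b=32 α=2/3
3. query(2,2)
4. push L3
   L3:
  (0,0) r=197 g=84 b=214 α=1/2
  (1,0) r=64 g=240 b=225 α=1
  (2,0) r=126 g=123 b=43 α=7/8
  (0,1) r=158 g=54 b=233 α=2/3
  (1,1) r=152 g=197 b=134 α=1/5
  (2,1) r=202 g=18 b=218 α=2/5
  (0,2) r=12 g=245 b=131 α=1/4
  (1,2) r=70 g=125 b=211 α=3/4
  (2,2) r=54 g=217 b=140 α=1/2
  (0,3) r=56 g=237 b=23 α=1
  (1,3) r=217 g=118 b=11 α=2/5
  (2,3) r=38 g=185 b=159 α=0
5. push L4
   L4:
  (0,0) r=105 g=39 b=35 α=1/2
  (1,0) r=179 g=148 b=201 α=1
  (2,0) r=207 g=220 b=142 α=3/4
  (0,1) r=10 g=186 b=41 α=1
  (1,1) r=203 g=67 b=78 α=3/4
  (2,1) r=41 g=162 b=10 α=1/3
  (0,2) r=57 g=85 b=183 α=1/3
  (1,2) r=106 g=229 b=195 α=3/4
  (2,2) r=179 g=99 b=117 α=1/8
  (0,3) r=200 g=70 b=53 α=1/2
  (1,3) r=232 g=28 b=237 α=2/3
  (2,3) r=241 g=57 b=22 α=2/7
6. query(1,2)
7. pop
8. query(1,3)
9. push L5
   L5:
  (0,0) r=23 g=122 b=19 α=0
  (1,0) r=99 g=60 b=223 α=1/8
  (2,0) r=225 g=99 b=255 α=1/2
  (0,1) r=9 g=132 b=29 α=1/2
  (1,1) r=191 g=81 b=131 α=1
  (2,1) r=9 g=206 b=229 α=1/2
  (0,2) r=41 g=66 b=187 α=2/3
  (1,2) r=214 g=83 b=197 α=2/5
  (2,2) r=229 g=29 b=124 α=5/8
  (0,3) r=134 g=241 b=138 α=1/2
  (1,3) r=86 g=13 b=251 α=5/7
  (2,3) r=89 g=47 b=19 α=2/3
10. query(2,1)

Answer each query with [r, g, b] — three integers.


(2,2) stack=L1,L2; from [0,0,0]:
+L1 (α=1) → [159, 239, 29]
+L2 (α=5/6) → [1319/6, 167/3, 182/3]
rounded: [220, 56, 61]

at x=1,y=2 over L1,L2,L3,L4:
L1 α=4/7: [228/7, 164/7, 220/7]
L2 α=2/3: [284/21, 164/21, 232/7]
L3 α=3/4: [2347/42, 8039/84, 4663/28]
L4 α=3/4: [15703/168, 65747/336, 21043/112]
rounded: [93, 196, 188]

at x=1,y=3 over L1,L2,L3:
+L1 (α=2/3) → [102, 458/3, 162]
+L2 (α=1/3) → [289/3, 1528/9, 151]
+L3 (α=2/5) → [723/5, 2236/15, 95]
rounded: [145, 149, 95]

at x=2,y=1 over L1,L2,L3,L5:
L1 α=1/2: [32, 219/2, 79]
L2 α=2/5: [466/5, 1053/10, 417/5]
L3 α=2/5: [3418/25, 3519/50, 3431/25]
L5 α=1/2: [3643/50, 13819/100, 4578/25]
rounded: [73, 138, 183]


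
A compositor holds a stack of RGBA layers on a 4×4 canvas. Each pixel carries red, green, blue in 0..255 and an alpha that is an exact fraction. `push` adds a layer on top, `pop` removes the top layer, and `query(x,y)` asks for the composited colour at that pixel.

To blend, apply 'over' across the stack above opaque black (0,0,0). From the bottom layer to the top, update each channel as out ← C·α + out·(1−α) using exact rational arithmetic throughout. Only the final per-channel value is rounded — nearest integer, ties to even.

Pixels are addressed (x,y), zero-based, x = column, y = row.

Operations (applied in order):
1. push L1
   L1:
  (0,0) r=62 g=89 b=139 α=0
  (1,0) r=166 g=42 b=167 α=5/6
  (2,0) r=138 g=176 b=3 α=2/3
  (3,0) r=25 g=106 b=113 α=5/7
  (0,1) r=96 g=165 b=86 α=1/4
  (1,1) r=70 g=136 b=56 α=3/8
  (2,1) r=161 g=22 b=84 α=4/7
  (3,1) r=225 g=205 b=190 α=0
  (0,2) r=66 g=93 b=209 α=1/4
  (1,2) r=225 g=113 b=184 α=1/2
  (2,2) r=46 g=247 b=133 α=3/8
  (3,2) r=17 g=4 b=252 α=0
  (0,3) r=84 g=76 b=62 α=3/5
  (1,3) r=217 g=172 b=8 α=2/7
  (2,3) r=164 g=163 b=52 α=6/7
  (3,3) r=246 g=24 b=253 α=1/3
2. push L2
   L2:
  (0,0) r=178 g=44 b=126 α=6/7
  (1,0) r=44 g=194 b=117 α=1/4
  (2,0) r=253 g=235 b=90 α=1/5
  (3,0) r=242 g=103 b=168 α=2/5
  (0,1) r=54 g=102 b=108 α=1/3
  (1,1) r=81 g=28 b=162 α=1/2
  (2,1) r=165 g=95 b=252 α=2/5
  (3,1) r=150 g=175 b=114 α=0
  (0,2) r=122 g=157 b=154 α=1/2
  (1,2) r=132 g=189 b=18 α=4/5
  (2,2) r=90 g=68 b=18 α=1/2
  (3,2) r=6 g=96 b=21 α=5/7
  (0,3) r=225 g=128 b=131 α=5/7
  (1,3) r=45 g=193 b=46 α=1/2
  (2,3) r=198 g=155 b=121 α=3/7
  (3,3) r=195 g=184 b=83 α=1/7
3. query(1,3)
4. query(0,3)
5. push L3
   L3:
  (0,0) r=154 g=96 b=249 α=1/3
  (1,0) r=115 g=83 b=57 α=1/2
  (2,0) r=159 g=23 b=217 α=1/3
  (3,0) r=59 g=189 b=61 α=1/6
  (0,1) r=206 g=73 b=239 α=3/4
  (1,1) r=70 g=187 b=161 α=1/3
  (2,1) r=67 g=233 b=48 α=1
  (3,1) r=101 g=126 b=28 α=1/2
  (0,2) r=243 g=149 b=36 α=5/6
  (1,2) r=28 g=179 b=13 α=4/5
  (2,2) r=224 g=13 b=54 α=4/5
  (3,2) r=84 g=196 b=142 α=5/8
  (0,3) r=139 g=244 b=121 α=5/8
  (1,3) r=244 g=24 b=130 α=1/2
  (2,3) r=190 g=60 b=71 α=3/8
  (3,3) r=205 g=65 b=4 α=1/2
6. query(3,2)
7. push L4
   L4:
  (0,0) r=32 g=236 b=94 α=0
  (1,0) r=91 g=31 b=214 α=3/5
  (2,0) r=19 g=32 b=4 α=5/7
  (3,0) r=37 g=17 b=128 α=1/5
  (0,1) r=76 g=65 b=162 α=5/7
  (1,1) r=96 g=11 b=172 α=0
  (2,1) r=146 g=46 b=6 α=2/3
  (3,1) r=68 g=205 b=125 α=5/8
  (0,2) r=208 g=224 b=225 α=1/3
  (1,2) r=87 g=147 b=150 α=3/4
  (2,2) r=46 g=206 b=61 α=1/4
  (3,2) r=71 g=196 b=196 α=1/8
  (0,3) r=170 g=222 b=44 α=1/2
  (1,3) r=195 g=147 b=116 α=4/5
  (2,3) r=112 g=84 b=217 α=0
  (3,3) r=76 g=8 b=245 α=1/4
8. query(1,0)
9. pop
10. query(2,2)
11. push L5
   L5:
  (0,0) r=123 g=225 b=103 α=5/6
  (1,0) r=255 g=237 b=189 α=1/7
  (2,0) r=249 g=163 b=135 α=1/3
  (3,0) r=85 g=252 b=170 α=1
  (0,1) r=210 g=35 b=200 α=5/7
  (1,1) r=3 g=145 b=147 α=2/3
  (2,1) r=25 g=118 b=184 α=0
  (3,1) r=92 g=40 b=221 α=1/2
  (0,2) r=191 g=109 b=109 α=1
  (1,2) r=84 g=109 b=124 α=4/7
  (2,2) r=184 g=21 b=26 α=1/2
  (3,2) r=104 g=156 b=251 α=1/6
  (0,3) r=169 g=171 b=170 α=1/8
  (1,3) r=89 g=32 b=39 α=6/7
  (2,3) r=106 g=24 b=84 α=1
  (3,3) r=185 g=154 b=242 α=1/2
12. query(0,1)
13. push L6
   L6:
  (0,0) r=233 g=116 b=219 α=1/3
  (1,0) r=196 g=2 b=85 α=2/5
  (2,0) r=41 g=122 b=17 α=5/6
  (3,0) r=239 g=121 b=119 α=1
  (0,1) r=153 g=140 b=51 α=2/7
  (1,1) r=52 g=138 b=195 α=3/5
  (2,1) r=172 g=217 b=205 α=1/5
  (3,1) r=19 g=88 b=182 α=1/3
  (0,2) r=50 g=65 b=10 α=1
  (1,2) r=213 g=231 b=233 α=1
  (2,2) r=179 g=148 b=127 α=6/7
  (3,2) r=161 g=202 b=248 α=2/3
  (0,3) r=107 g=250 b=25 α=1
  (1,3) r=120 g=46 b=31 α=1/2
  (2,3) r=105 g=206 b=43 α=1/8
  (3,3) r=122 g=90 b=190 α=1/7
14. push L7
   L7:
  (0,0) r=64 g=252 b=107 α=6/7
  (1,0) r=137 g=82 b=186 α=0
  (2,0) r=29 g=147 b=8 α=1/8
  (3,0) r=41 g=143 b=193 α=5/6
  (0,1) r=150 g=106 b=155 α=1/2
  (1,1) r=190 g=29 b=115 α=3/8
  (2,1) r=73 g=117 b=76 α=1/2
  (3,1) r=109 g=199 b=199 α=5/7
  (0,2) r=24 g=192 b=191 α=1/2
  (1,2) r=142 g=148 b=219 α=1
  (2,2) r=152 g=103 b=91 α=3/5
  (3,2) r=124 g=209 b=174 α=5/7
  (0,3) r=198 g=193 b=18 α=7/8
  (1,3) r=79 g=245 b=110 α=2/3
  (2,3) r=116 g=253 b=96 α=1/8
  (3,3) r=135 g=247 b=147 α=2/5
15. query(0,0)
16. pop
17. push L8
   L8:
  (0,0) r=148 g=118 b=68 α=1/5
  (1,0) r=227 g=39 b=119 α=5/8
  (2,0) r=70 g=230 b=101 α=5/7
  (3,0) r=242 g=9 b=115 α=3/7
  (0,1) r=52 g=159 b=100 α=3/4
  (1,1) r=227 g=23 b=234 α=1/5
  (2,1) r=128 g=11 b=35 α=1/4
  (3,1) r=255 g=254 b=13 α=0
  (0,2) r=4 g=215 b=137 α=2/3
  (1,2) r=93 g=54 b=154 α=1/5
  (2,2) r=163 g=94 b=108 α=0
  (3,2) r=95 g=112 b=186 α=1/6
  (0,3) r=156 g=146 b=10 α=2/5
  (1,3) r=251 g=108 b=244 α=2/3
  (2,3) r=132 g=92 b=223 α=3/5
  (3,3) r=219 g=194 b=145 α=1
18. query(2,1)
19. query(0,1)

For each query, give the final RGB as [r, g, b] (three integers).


at x=1,y=3 over L1,L2:
+L1 (α=2/7) → [62, 344/7, 16/7]
+L2 (α=1/2) → [107/2, 1695/14, 169/7]
→ [54, 121, 24]

at x=0,y=3 over L1,L2:
L1 α=3/5: [252/5, 228/5, 186/5]
L2 α=5/7: [6129/35, 3656/35, 521/5]
= [175, 104, 104]

query (3,2) [L1,L2,L3] — begin 0,0,0
L1 α=0: [0, 0, 0]
L2 α=5/7: [30/7, 480/7, 15]
L3 α=5/8: [1515/28, 2075/14, 755/8]
= [54, 148, 94]

query (1,0) [L1,L2,L3,L4] — begin 0,0,0
after L1 α=5/6: [415/3, 35, 835/6]
after L2 α=1/4: [459/4, 299/4, 1069/8]
after L3 α=1/2: [919/8, 631/8, 1525/16]
after L4 α=3/5: [2011/20, 1003/20, 6661/40]
= [101, 50, 167]

at x=2,y=2 over L1,L2,L3:
after L1 α=3/8: [69/4, 741/8, 399/8]
after L2 α=1/2: [429/8, 1285/16, 543/16]
after L3 α=4/5: [7597/40, 2117/80, 3999/80]
→ [190, 26, 50]

at x=0,y=1 over L1,L2,L3,L5:
L1 α=1/4: [24, 165/4, 43/2]
L2 α=1/3: [34, 123/2, 151/3]
L3 α=3/4: [163, 561/8, 1151/6]
L5 α=5/7: [1376/7, 1261/28, 593/3]
= [197, 45, 198]

(0,0) stack=L1,L2,L3,L5,L6,L7; from [0,0,0]:
after L1 α=0: [0, 0, 0]
after L2 α=6/7: [1068/7, 264/7, 108]
after L3 α=1/3: [3214/21, 400/7, 155]
after L5 α=5/6: [16129/126, 8275/42, 335/3]
after L6 α=1/3: [30808/189, 10711/63, 1327/9]
after L7 α=6/7: [103384/1323, 105967/441, 1015/9]
rounded: [78, 240, 113]

(2,1) stack=L1,L2,L3,L5,L6,L8; from [0,0,0]:
L1 α=4/7: [92, 88/7, 48]
L2 α=2/5: [606/5, 1594/35, 648/5]
L3 α=1: [67, 233, 48]
L5 α=0: [67, 233, 48]
L6 α=1/5: [88, 1149/5, 397/5]
L8 α=1/4: [98, 1751/10, 683/10]
→ [98, 175, 68]

query (0,1) [L1,L2,L3,L5,L6,L8] — begin 0,0,0
+L1 (α=1/4) → [24, 165/4, 43/2]
+L2 (α=1/3) → [34, 123/2, 151/3]
+L3 (α=3/4) → [163, 561/8, 1151/6]
+L5 (α=5/7) → [1376/7, 1261/28, 593/3]
+L6 (α=2/7) → [9022/49, 14145/196, 3271/21]
+L8 (α=3/4) → [8333/98, 107637/784, 9571/84]
= [85, 137, 114]
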